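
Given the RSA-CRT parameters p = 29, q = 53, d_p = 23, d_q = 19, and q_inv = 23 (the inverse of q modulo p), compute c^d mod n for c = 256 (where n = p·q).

m₁ = c^(d_p) mod p: c ≡ 24 (mod 29), and 24^23 mod 29 = 25.
m₂ = c^(d_q) mod q: c ≡ 44 (mod 53), and 44^19 mod 53 = 10.
h = q_inv·(m₁ − m₂) mod p = 23·(25 − 10) mod 29 = 26.
m = m₂ + h·q = 10 + 26·53 = 1388.

1388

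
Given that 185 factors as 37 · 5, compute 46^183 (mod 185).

26

Mod 37: 46 ≡ 9; by Fermat, exponent reduces to 183 mod 36 = 3; 9^3 ≡ 26 (mod 37).
Mod 5: 46 ≡ 1; by Fermat, exponent reduces to 183 mod 4 = 3; 1^3 ≡ 1 (mod 5).
Combine by CRT: x ≡ 26 (mod 37), x ≡ 1 (mod 5) ⇒ x ≡ 26 (mod 185).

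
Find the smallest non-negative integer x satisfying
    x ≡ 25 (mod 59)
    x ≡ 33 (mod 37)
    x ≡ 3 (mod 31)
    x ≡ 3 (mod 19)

473559

The moduli are pairwise coprime; N = 59·37·31·19 = 1285787.
N/59 = 21793; 21793 ≡ 22 (mod 59); 22·51 ≡ 1, so inverse 51.
N/37 = 34751; 34751 ≡ 8 (mod 37); 8·14 ≡ 1, so inverse 14.
N/31 = 41477; 41477 ≡ 30 (mod 31); 30·30 ≡ 1, so inverse 30.
N/19 = 67673; 67673 ≡ 14 (mod 19); 14·15 ≡ 1, so inverse 15.
x ≡ 25·21793·51 + 33·34751·14 + 3·41477·30 + 3·67673·15 = 50619252.
50619252 mod 1285787 = 473559.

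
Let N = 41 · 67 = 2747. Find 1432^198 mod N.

1877

Mod 41: 1432 ≡ 38; by Fermat, exponent reduces to 198 mod 40 = 38; 38^38 ≡ 32 (mod 41).
Mod 67: 1432 ≡ 25; since 66 | 198, by Fermat 25^198 ≡ 1 (mod 67).
Combine by CRT: x ≡ 32 (mod 41), x ≡ 1 (mod 67) ⇒ x ≡ 1877 (mod 2747).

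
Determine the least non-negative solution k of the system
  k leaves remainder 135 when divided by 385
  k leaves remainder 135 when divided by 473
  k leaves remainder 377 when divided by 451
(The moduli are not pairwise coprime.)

gcd(385, 473) = 11 and 11 | (135 − 135), so the pair is consistent; merging gives k ≡ 135 (mod 16555), where 16555 = lcm(385, 473).
gcd(16555, 451) = 11 and 11 | (377 − 135), so the pair is consistent; merging gives k ≡ 82910 (mod 678755), where 678755 = lcm(16555, 451).
The solution is unique modulo lcm(385, 473, 451) = 678755.

82910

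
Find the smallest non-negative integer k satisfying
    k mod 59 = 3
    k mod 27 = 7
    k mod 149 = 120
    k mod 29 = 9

Combine the congruences pairwise.
From k ≡ 3 (mod 59) write k = 3 + 59t. Substituting into k ≡ 7 (mod 27) gives 59t ≡ 4 (mod 27), and since 5⁻¹ ≡ 11 (mod 27), t ≡ 17. Hence k ≡ 3 + 59·17 = 1006 (mod 1593).
From k ≡ 1006 (mod 1593) write k = 1006 + 1593t. Substituting into k ≡ 120 (mod 149) gives 1593t ≡ 8 (mod 149), and since 103⁻¹ ≡ 68 (mod 149), t ≡ 97. Hence k ≡ 1006 + 1593·97 = 155527 (mod 237357).
From k ≡ 155527 (mod 237357) write k = 155527 + 237357t. Substituting into k ≡ 9 (mod 29) gives 237357t ≡ 9 (mod 29), and since 21⁻¹ ≡ 18 (mod 29), t ≡ 17. Hence k ≡ 155527 + 237357·17 = 4190596 (mod 6883353).

4190596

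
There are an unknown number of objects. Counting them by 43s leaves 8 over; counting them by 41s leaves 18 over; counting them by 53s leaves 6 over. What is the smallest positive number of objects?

Combine the congruences pairwise.
From N ≡ 8 (mod 43) write N = 8 + 43t. Substituting into N ≡ 18 (mod 41) gives 43t ≡ 10 (mod 41), and since 2⁻¹ ≡ 21 (mod 41), t ≡ 5. Hence N ≡ 8 + 43·5 = 223 (mod 1763).
From N ≡ 223 (mod 1763) write N = 223 + 1763t. Substituting into N ≡ 6 (mod 53) gives 1763t ≡ 48 (mod 53), and since 14⁻¹ ≡ 19 (mod 53), t ≡ 11. Hence N ≡ 223 + 1763·11 = 19616 (mod 93439).

19616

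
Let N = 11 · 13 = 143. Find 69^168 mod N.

27

Mod 11: 69 ≡ 3; by Fermat, exponent reduces to 168 mod 10 = 8; 3^8 ≡ 5 (mod 11).
Mod 13: 69 ≡ 4; since 12 | 168, by Fermat 4^168 ≡ 1 (mod 13).
Combine by CRT: x ≡ 5 (mod 11), x ≡ 1 (mod 13) ⇒ x ≡ 27 (mod 143).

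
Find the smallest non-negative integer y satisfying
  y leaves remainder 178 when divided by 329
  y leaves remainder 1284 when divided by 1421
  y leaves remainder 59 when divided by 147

70913

gcd(329, 1421) = 7 and 7 | (1284 − 178), so the pair is consistent; merging gives y ≡ 4126 (mod 66787), where 66787 = lcm(329, 1421).
gcd(66787, 147) = 49 and 49 | (59 − 4126), so the pair is consistent; merging gives y ≡ 70913 (mod 200361), where 200361 = lcm(66787, 147).
The solution is unique modulo lcm(329, 1421, 147) = 200361.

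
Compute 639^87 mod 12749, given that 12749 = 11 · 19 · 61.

Mod 11: 639 ≡ 1; by Fermat, exponent reduces to 87 mod 10 = 7; 1^7 ≡ 1 (mod 11).
Mod 19: 639 ≡ 12; by Fermat, exponent reduces to 87 mod 18 = 15; 12^15 ≡ 18 (mod 19).
Mod 61: 639 ≡ 29; by Fermat, exponent reduces to 87 mod 60 = 27; 29^27 ≡ 50 (mod 61).
Combine by CRT: x ≡ 1 (mod 11), x ≡ 18 (mod 19), x ≡ 50 (mod 61) ⇒ x ≡ 8834 (mod 12749).

8834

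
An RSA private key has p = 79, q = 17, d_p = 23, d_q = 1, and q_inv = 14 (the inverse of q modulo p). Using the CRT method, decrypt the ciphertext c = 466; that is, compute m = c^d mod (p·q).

738

m₁ = c^(d_p) mod p: c ≡ 71 (mod 79), and 71^23 mod 79 = 27.
m₂ = c^(d_q) mod q: c ≡ 7 (mod 17), and 7^1 mod 17 = 7.
h = q_inv·(m₁ − m₂) mod p = 14·(27 − 7) mod 79 = 43.
m = m₂ + h·q = 7 + 43·17 = 738.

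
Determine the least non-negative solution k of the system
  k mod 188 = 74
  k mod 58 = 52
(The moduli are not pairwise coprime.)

2894

Combine the congruences pairwise.
gcd(188, 58) = 2 and 2 | (52 − 74), so the pair is consistent; merging gives k ≡ 2894 (mod 5452), where 5452 = lcm(188, 58).
The solution is unique modulo lcm(188, 58) = 5452.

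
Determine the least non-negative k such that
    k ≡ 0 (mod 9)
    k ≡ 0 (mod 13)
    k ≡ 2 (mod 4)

From k ≡ 0 (mod 9) write k = 0 + 9t. Substituting into k ≡ 0 (mod 13) gives 9t ≡ 0 (mod 13), and since 9⁻¹ ≡ 3 (mod 13), t ≡ 0. Hence k ≡ 0 + 9·0 = 0 (mod 117).
From k ≡ 0 (mod 117) write k = 0 + 117t. Substituting into k ≡ 2 (mod 4) gives 117t ≡ 2 (mod 4), and since 1⁻¹ ≡ 1 (mod 4), t ≡ 2. Hence k ≡ 0 + 117·2 = 234 (mod 468).

234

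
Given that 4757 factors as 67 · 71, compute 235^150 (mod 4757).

Mod 67: 235 ≡ 34; by Fermat, exponent reduces to 150 mod 66 = 18; 34^18 ≡ 62 (mod 67).
Mod 71: 235 ≡ 22; by Fermat, exponent reduces to 150 mod 70 = 10; 22^10 ≡ 37 (mod 71).
Combine by CRT: x ≡ 62 (mod 67), x ≡ 37 (mod 71) ⇒ x ≡ 1670 (mod 4757).

1670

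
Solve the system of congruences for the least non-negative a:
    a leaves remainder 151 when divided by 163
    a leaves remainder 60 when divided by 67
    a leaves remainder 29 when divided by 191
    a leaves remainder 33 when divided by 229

63732336

The moduli are pairwise coprime; N = 163·67·191·229 = 477673619.
N/163 = 2930513; 2930513 ≡ 99 (mod 163); 99·28 ≡ 1, so inverse 28.
N/67 = 7129457; 7129457 ≡ 54 (mod 67); 54·36 ≡ 1, so inverse 36.
N/191 = 2500909; 2500909 ≡ 146 (mod 191); 146·174 ≡ 1, so inverse 174.
N/229 = 2085911; 2085911 ≡ 179 (mod 229); 179·87 ≡ 1, so inverse 87.
a ≡ 151·2930513·28 + 60·7129457·36 + 29·2500909·174 + 33·2085911·87 = 46398073379.
46398073379 mod 477673619 = 63732336.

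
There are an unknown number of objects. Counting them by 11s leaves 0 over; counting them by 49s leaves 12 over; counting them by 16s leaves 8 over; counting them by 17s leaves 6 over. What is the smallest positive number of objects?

The moduli are pairwise coprime; M = 11·49·16·17 = 146608.
M/11 = 13328; 13328 ≡ 7 (mod 11); 7·8 ≡ 1, so inverse 8.
M/49 = 2992; 2992 ≡ 3 (mod 49); 3·33 ≡ 1, so inverse 33.
M/16 = 9163; 9163 ≡ 11 (mod 16); 11·3 ≡ 1, so inverse 3.
M/17 = 8624; 8624 ≡ 5 (mod 17); 5·7 ≡ 1, so inverse 7.
N ≡ 0·13328·8 + 12·2992·33 + 8·9163·3 + 6·8624·7 = 1766952.
1766952 mod 146608 = 7656.

7656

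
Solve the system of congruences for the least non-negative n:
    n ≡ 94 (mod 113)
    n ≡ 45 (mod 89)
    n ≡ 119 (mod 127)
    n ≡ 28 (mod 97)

The moduli are pairwise coprime; M = 113·89·127·97 = 123892183.
M/113 = 1096391; 1096391 ≡ 65 (mod 113); 65·40 ≡ 1, so inverse 40.
M/89 = 1392047; 1392047 ≡ 87 (mod 89); 87·44 ≡ 1, so inverse 44.
M/127 = 975529; 975529 ≡ 42 (mod 127); 42·124 ≡ 1, so inverse 124.
M/97 = 1277239; 1277239 ≡ 40 (mod 97); 40·17 ≡ 1, so inverse 17.
n ≡ 94·1096391·40 + 45·1392047·44 + 119·975529·124 + 28·1277239·17 = 21881554908.
21881554908 mod 123892183 = 76530700.

76530700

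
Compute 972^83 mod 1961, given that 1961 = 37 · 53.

359

Mod 37: 972 ≡ 10; by Fermat, exponent reduces to 83 mod 36 = 11; 10^11 ≡ 26 (mod 37).
Mod 53: 972 ≡ 18; by Fermat, exponent reduces to 83 mod 52 = 31; 18^31 ≡ 41 (mod 53).
Combine by CRT: x ≡ 26 (mod 37), x ≡ 41 (mod 53) ⇒ x ≡ 359 (mod 1961).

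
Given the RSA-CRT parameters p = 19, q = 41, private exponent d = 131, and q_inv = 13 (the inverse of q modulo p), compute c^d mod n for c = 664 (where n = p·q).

d_p = d mod (p−1) = 131 mod 18 = 5; d_q = d mod (q−1) = 11.
m₁ = c^(d_p) mod p: c ≡ 18 (mod 19), and 18^5 mod 19 = 18.
m₂ = c^(d_q) mod q: c ≡ 8 (mod 41), and 8^11 mod 41 = 33.
h = q_inv·(m₁ − m₂) mod p = 13·(18 − 33) mod 19 = 14.
m = m₂ + h·q = 33 + 14·41 = 607.

607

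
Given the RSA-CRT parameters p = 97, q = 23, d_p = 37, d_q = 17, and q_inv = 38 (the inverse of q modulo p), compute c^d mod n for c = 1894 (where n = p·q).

m₁ = c^(d_p) mod p: c ≡ 51 (mod 97), and 51^37 mod 97 = 34.
m₂ = c^(d_q) mod q: c ≡ 8 (mod 23), and 8^17 mod 23 = 13.
h = q_inv·(m₁ − m₂) mod p = 38·(34 − 13) mod 97 = 22.
m = m₂ + h·q = 13 + 22·23 = 519.

519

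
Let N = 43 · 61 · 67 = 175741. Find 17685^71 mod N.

Mod 43: 17685 ≡ 12; by Fermat, exponent reduces to 71 mod 42 = 29; 12^29 ≡ 29 (mod 43).
Mod 61: 17685 ≡ 56; by Fermat, exponent reduces to 71 mod 60 = 11; 56^11 ≡ 57 (mod 61).
Mod 67: 17685 ≡ 64; by Fermat, exponent reduces to 71 mod 66 = 5; 64^5 ≡ 25 (mod 67).
Combine by CRT: x ≡ 29 (mod 43), x ≡ 57 (mod 61), x ≡ 25 (mod 67) ⇒ x ≡ 39890 (mod 175741).

39890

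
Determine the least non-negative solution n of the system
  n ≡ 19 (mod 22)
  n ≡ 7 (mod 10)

107

gcd(22, 10) = 2 and 2 | (7 − 19), so the pair is consistent; merging gives n ≡ 107 (mod 110), where 110 = lcm(22, 10).
The solution is unique modulo lcm(22, 10) = 110.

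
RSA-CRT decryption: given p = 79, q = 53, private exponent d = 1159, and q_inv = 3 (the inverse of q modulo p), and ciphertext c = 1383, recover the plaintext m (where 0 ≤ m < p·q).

310

d_p = d mod (p−1) = 1159 mod 78 = 67; d_q = d mod (q−1) = 15.
m₁ = c^(d_p) mod p: c ≡ 40 (mod 79), and 40^67 mod 79 = 73.
m₂ = c^(d_q) mod q: c ≡ 5 (mod 53), and 5^15 mod 53 = 45.
h = q_inv·(m₁ − m₂) mod p = 3·(73 − 45) mod 79 = 5.
m = m₂ + h·q = 45 + 5·53 = 310.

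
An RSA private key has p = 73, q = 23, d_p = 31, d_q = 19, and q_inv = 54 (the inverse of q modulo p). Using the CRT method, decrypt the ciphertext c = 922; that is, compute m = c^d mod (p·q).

1268

m₁ = c^(d_p) mod p: c ≡ 46 (mod 73), and 46^31 mod 73 = 27.
m₂ = c^(d_q) mod q: c ≡ 2 (mod 23), and 2^19 mod 23 = 3.
h = q_inv·(m₁ − m₂) mod p = 54·(27 − 3) mod 73 = 55.
m = m₂ + h·q = 3 + 55·23 = 1268.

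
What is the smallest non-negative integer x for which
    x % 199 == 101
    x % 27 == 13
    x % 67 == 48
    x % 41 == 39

9118480

From x ≡ 101 (mod 199) write x = 101 + 199t. Substituting into x ≡ 13 (mod 27) gives 199t ≡ 20 (mod 27), and since 10⁻¹ ≡ 19 (mod 27), t ≡ 2. Hence x ≡ 101 + 199·2 = 499 (mod 5373).
From x ≡ 499 (mod 5373) write x = 499 + 5373t. Substituting into x ≡ 48 (mod 67) gives 5373t ≡ 18 (mod 67), and since 13⁻¹ ≡ 31 (mod 67), t ≡ 22. Hence x ≡ 499 + 5373·22 = 118705 (mod 359991).
From x ≡ 118705 (mod 359991) write x = 118705 + 359991t. Substituting into x ≡ 39 (mod 41) gives 359991t ≡ 29 (mod 41), and since 11⁻¹ ≡ 15 (mod 41), t ≡ 25. Hence x ≡ 118705 + 359991·25 = 9118480 (mod 14759631).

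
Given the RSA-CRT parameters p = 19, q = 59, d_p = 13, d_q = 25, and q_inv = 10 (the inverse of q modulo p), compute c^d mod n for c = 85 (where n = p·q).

576

m₁ = c^(d_p) mod p: c ≡ 9 (mod 19), and 9^13 mod 19 = 6.
m₂ = c^(d_q) mod q: c ≡ 26 (mod 59), and 26^25 mod 59 = 45.
h = q_inv·(m₁ − m₂) mod p = 10·(6 − 45) mod 19 = 9.
m = m₂ + h·q = 45 + 9·59 = 576.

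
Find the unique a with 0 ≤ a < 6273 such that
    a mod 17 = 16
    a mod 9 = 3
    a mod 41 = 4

1767

The moduli are pairwise coprime; N = 17·9·41 = 6273.
N/17 = 369; 369 ≡ 12 (mod 17); 12·10 ≡ 1, so inverse 10.
N/9 = 697; 697 ≡ 4 (mod 9); 4·7 ≡ 1, so inverse 7.
N/41 = 153; 153 ≡ 30 (mod 41); 30·26 ≡ 1, so inverse 26.
a ≡ 16·369·10 + 3·697·7 + 4·153·26 = 89589.
89589 mod 6273 = 1767.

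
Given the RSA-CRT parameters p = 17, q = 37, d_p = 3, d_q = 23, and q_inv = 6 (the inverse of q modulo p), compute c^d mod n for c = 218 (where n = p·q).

m₁ = c^(d_p) mod p: c ≡ 14 (mod 17), and 14^3 mod 17 = 7.
m₂ = c^(d_q) mod q: c ≡ 33 (mod 37), and 33^23 mod 37 = 12.
h = q_inv·(m₁ − m₂) mod p = 6·(7 − 12) mod 17 = 4.
m = m₂ + h·q = 12 + 4·37 = 160.

160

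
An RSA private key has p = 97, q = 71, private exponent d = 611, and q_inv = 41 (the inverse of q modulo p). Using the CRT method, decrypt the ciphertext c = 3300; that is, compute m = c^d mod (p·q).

5518

d_p = d mod (p−1) = 611 mod 96 = 35; d_q = d mod (q−1) = 51.
m₁ = c^(d_p) mod p: c ≡ 2 (mod 97), and 2^35 mod 97 = 86.
m₂ = c^(d_q) mod q: c ≡ 34 (mod 71), and 34^51 mod 71 = 51.
h = q_inv·(m₁ − m₂) mod p = 41·(86 − 51) mod 97 = 77.
m = m₂ + h·q = 51 + 77·71 = 5518.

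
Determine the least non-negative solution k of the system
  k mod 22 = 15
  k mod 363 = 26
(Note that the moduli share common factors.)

389

Combine the congruences pairwise.
gcd(22, 363) = 11 and 11 | (26 − 15), so the pair is consistent; merging gives k ≡ 389 (mod 726), where 726 = lcm(22, 363).
The solution is unique modulo lcm(22, 363) = 726.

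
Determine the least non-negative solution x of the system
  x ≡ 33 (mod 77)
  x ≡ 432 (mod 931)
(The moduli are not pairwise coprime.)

8811

gcd(77, 931) = 7 and 7 | (432 − 33), so the pair is consistent; merging gives x ≡ 8811 (mod 10241), where 10241 = lcm(77, 931).
The solution is unique modulo lcm(77, 931) = 10241.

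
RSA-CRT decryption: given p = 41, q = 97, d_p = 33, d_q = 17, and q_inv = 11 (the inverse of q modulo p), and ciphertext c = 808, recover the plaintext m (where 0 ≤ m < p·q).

1120

m₁ = c^(d_p) mod p: c ≡ 29 (mod 41), and 29^33 mod 41 = 13.
m₂ = c^(d_q) mod q: c ≡ 32 (mod 97), and 32^17 mod 97 = 53.
h = q_inv·(m₁ − m₂) mod p = 11·(13 − 53) mod 41 = 11.
m = m₂ + h·q = 53 + 11·97 = 1120.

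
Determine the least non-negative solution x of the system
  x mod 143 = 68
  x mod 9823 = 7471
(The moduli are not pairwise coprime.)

95878

gcd(143, 9823) = 11 and 11 | (7471 − 68), so the pair is consistent; merging gives x ≡ 95878 (mod 127699), where 127699 = lcm(143, 9823).
The solution is unique modulo lcm(143, 9823) = 127699.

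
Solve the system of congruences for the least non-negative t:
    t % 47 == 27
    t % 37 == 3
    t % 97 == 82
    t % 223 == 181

22262940

From t ≡ 27 (mod 47) write t = 27 + 47s. Substituting into t ≡ 3 (mod 37) gives 47s ≡ 13 (mod 37), and since 10⁻¹ ≡ 26 (mod 37), s ≡ 5. Hence t ≡ 27 + 47·5 = 262 (mod 1739).
From t ≡ 262 (mod 1739) write t = 262 + 1739s. Substituting into t ≡ 82 (mod 97) gives 1739s ≡ 14 (mod 97), and since 90⁻¹ ≡ 83 (mod 97), s ≡ 95. Hence t ≡ 262 + 1739·95 = 165467 (mod 168683).
From t ≡ 165467 (mod 168683) write t = 165467 + 168683s. Substituting into t ≡ 181 (mod 223) gives 168683s ≡ 180 (mod 223), and since 95⁻¹ ≡ 54 (mod 223), s ≡ 131. Hence t ≡ 165467 + 168683·131 = 22262940 (mod 37616309).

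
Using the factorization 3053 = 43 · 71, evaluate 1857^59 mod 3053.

899

Mod 43: 1857 ≡ 8; by Fermat, exponent reduces to 59 mod 42 = 17; 8^17 ≡ 39 (mod 43).
Mod 71: 1857 ≡ 11; 11^59 ≡ 47 (mod 71).
Combine by CRT: x ≡ 39 (mod 43), x ≡ 47 (mod 71) ⇒ x ≡ 899 (mod 3053).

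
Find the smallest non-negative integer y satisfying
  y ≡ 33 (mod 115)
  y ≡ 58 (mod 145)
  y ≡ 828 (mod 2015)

gcd(115, 145) = 5 and 5 | (58 − 33), so the pair is consistent; merging gives y ≡ 493 (mod 3335), where 3335 = lcm(115, 145).
gcd(3335, 2015) = 5 and 5 | (828 − 493), so the pair is consistent; merging gives y ≡ 240613 (mod 1344005), where 1344005 = lcm(3335, 2015).
The solution is unique modulo lcm(115, 145, 2015) = 1344005.

240613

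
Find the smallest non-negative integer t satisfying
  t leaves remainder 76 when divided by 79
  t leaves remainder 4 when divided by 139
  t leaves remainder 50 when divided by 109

13348

The moduli are pairwise coprime; N = 79·139·109 = 1196929.
N/79 = 15151; 15151 ≡ 62 (mod 79); 62·65 ≡ 1, so inverse 65.
N/139 = 8611; 8611 ≡ 132 (mod 139); 132·119 ≡ 1, so inverse 119.
N/109 = 10981; 10981 ≡ 81 (mod 109); 81·35 ≡ 1, so inverse 35.
t ≡ 76·15151·65 + 4·8611·119 + 50·10981·35 = 98161526.
98161526 mod 1196929 = 13348.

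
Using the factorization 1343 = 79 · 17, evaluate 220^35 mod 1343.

101

Mod 79: 220 ≡ 62; 62^35 ≡ 22 (mod 79).
Mod 17: 220 ≡ 16; by Fermat, exponent reduces to 35 mod 16 = 3; 16^3 ≡ 16 (mod 17).
Combine by CRT: x ≡ 22 (mod 79), x ≡ 16 (mod 17) ⇒ x ≡ 101 (mod 1343).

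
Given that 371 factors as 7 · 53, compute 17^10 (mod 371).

116

Mod 7: 17 ≡ 3; by Fermat, exponent reduces to 10 mod 6 = 4; 3^4 ≡ 4 (mod 7).
Mod 53: 17 ≡ 17; 17^10 ≡ 10 (mod 53).
Combine by CRT: x ≡ 4 (mod 7), x ≡ 10 (mod 53) ⇒ x ≡ 116 (mod 371).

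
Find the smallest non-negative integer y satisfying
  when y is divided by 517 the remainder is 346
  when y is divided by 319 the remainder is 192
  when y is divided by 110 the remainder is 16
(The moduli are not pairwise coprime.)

gcd(517, 319) = 11 and 11 | (192 − 346), so the pair is consistent; merging gives y ≡ 13271 (mod 14993), where 14993 = lcm(517, 319).
gcd(14993, 110) = 11 and 11 | (16 − 13271), so the pair is consistent; merging gives y ≡ 88236 (mod 149930), where 149930 = lcm(14993, 110).
The solution is unique modulo lcm(517, 319, 110) = 149930.

88236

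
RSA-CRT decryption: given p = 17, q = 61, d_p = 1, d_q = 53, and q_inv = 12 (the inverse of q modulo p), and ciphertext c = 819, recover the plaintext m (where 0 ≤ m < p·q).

m₁ = c^(d_p) mod p: c ≡ 3 (mod 17), and 3^1 mod 17 = 3.
m₂ = c^(d_q) mod q: c ≡ 26 (mod 61), and 26^53 mod 61 = 18.
h = q_inv·(m₁ − m₂) mod p = 12·(3 − 18) mod 17 = 7.
m = m₂ + h·q = 18 + 7·61 = 445.

445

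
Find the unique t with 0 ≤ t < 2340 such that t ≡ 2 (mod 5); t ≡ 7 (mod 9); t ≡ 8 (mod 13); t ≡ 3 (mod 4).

1087

From t ≡ 2 (mod 5) write t = 2 + 5s. Substituting into t ≡ 7 (mod 9) gives 5s ≡ 5 (mod 9), and since 5⁻¹ ≡ 2 (mod 9), s ≡ 1. Hence t ≡ 2 + 5·1 = 7 (mod 45).
From t ≡ 7 (mod 45) write t = 7 + 45s. Substituting into t ≡ 8 (mod 13) gives 45s ≡ 1 (mod 13), and since 6⁻¹ ≡ 11 (mod 13), s ≡ 11. Hence t ≡ 7 + 45·11 = 502 (mod 585).
From t ≡ 502 (mod 585) write t = 502 + 585s. Substituting into t ≡ 3 (mod 4) gives 585s ≡ 1 (mod 4), and since 1⁻¹ ≡ 1 (mod 4), s ≡ 1. Hence t ≡ 502 + 585·1 = 1087 (mod 2340).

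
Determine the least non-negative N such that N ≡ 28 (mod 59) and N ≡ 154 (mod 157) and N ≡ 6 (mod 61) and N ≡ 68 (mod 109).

41076064

The moduli are pairwise coprime; M = 59·157·61·109 = 61589687.
M/59 = 1043893; 1043893 ≡ 6 (mod 59); 6·10 ≡ 1, so inverse 10.
M/157 = 392291; 392291 ≡ 105 (mod 157); 105·3 ≡ 1, so inverse 3.
M/61 = 1009667; 1009667 ≡ 56 (mod 61); 56·12 ≡ 1, so inverse 12.
M/109 = 565043; 565043 ≡ 96 (mod 109); 96·67 ≡ 1, so inverse 67.
N ≡ 28·1043893·10 + 154·392291·3 + 6·1009667·12 + 68·565043·67 = 3120560414.
3120560414 mod 61589687 = 41076064.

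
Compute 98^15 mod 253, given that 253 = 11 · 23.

54

Mod 11: 98 ≡ 10; by Fermat, exponent reduces to 15 mod 10 = 5; 10^5 ≡ 10 (mod 11).
Mod 23: 98 ≡ 6; 6^15 ≡ 8 (mod 23).
Combine by CRT: x ≡ 10 (mod 11), x ≡ 8 (mod 23) ⇒ x ≡ 54 (mod 253).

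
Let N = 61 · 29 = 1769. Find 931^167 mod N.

561

Mod 61: 931 ≡ 16; by Fermat, exponent reduces to 167 mod 60 = 47; 16^47 ≡ 12 (mod 61).
Mod 29: 931 ≡ 3; by Fermat, exponent reduces to 167 mod 28 = 27; 3^27 ≡ 10 (mod 29).
Combine by CRT: x ≡ 12 (mod 61), x ≡ 10 (mod 29) ⇒ x ≡ 561 (mod 1769).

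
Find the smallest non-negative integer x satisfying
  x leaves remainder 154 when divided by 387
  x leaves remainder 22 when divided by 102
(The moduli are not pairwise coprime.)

6346

Combine the congruences pairwise.
gcd(387, 102) = 3 and 3 | (22 − 154), so the pair is consistent; merging gives x ≡ 6346 (mod 13158), where 13158 = lcm(387, 102).
The solution is unique modulo lcm(387, 102) = 13158.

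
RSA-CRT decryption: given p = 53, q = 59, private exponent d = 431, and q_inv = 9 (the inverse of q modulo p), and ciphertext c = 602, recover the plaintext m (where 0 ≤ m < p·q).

d_p = d mod (p−1) = 431 mod 52 = 15; d_q = d mod (q−1) = 25.
m₁ = c^(d_p) mod p: c ≡ 19 (mod 53), and 19^15 mod 53 = 18.
m₂ = c^(d_q) mod q: c ≡ 12 (mod 59), and 12^25 mod 59 = 35.
h = q_inv·(m₁ − m₂) mod p = 9·(18 − 35) mod 53 = 6.
m = m₂ + h·q = 35 + 6·59 = 389.

389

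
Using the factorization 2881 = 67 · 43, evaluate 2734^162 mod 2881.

1096

Mod 67: 2734 ≡ 54; by Fermat, exponent reduces to 162 mod 66 = 30; 54^30 ≡ 24 (mod 67).
Mod 43: 2734 ≡ 25; by Fermat, exponent reduces to 162 mod 42 = 36; 25^36 ≡ 21 (mod 43).
Combine by CRT: x ≡ 24 (mod 67), x ≡ 21 (mod 43) ⇒ x ≡ 1096 (mod 2881).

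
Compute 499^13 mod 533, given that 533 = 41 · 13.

Mod 41: 499 ≡ 7; 7^13 ≡ 12 (mod 41).
Mod 13: 499 ≡ 5; by Fermat, exponent reduces to 13 mod 12 = 1; 5^1 ≡ 5 (mod 13).
Combine by CRT: x ≡ 12 (mod 41), x ≡ 5 (mod 13) ⇒ x ≡ 135 (mod 533).

135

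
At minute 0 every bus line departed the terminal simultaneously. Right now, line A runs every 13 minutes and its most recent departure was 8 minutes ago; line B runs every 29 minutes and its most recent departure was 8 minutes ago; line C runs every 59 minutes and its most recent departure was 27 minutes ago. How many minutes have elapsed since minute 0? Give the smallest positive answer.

17727

The moduli are pairwise coprime; N = 13·29·59 = 22243.
N/13 = 1711; 1711 ≡ 8 (mod 13); 8·5 ≡ 1, so inverse 5.
N/29 = 767; 767 ≡ 13 (mod 29); 13·9 ≡ 1, so inverse 9.
N/59 = 377; 377 ≡ 23 (mod 59); 23·18 ≡ 1, so inverse 18.
t ≡ 8·1711·5 + 8·767·9 + 27·377·18 = 306886.
306886 mod 22243 = 17727.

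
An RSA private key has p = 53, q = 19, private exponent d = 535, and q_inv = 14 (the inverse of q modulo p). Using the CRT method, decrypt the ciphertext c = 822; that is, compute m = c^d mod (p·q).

d_p = d mod (p−1) = 535 mod 52 = 15; d_q = d mod (q−1) = 13.
m₁ = c^(d_p) mod p: c ≡ 27 (mod 53), and 27^15 mod 53 = 19.
m₂ = c^(d_q) mod q: c ≡ 5 (mod 19), and 5^13 mod 19 = 17.
h = q_inv·(m₁ − m₂) mod p = 14·(19 − 17) mod 53 = 28.
m = m₂ + h·q = 17 + 28·19 = 549.

549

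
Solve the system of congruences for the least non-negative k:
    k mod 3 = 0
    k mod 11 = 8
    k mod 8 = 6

The moduli are pairwise coprime; N = 3·11·8 = 264.
N/3 = 88; 88 ≡ 1 (mod 3), inverse 1.
N/11 = 24; 24 ≡ 2 (mod 11); 2·6 ≡ 1, so inverse 6.
N/8 = 33; 33 ≡ 1 (mod 8), inverse 1.
k ≡ 0·88·1 + 8·24·6 + 6·33·1 = 1350.
1350 mod 264 = 30.

30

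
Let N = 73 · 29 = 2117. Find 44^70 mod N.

Mod 73: 44 ≡ 44; 44^70 ≡ 25 (mod 73).
Mod 29: 44 ≡ 15; by Fermat, exponent reduces to 70 mod 28 = 14; 15^14 ≡ 28 (mod 29).
Combine by CRT: x ≡ 25 (mod 73), x ≡ 28 (mod 29) ⇒ x ≡ 463 (mod 2117).

463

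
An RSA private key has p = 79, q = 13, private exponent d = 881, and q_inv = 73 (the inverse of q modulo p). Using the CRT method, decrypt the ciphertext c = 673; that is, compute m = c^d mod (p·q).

407

d_p = d mod (p−1) = 881 mod 78 = 23; d_q = d mod (q−1) = 5.
m₁ = c^(d_p) mod p: c ≡ 41 (mod 79), and 41^23 mod 79 = 12.
m₂ = c^(d_q) mod q: c ≡ 10 (mod 13), and 10^5 mod 13 = 4.
h = q_inv·(m₁ − m₂) mod p = 73·(12 − 4) mod 79 = 31.
m = m₂ + h·q = 4 + 31·13 = 407.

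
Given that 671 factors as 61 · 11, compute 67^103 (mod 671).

Mod 61: 67 ≡ 6; by Fermat, exponent reduces to 103 mod 60 = 43; 6^43 ≡ 2 (mod 61).
Mod 11: 67 ≡ 1; by Fermat, exponent reduces to 103 mod 10 = 3; 1^3 ≡ 1 (mod 11).
Combine by CRT: x ≡ 2 (mod 61), x ≡ 1 (mod 11) ⇒ x ≡ 551 (mod 671).

551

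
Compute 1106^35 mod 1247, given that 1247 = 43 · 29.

Mod 43: 1106 ≡ 31; 31^35 ≡ 36 (mod 43).
Mod 29: 1106 ≡ 4; by Fermat, exponent reduces to 35 mod 28 = 7; 4^7 ≡ 28 (mod 29).
Combine by CRT: x ≡ 36 (mod 43), x ≡ 28 (mod 29) ⇒ x ≡ 724 (mod 1247).

724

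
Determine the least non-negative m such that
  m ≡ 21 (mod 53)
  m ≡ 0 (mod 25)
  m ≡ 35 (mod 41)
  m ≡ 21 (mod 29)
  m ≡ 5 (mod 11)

16971575

The moduli are pairwise coprime; N = 53·25·41·29·11 = 17329675.
N/53 = 326975; 326975 ≡ 18 (mod 53); 18·3 ≡ 1, so inverse 3.
N/25 = 693187; 693187 ≡ 12 (mod 25); 12·23 ≡ 1, so inverse 23.
N/41 = 422675; 422675 ≡ 6 (mod 41); 6·7 ≡ 1, so inverse 7.
N/29 = 597575; 597575 ≡ 1 (mod 29), inverse 1.
N/11 = 1575425; 1575425 ≡ 5 (mod 11); 5·9 ≡ 1, so inverse 9.
m ≡ 21·326975·3 + 0·693187·23 + 35·422675·7 + 21·597575·1 + 5·1575425·9 = 207598000.
207598000 mod 17329675 = 16971575.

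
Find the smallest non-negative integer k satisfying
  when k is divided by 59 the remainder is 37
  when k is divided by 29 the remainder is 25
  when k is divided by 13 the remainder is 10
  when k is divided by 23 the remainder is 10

509207

From k ≡ 37 (mod 59) write k = 37 + 59t. Substituting into k ≡ 25 (mod 29) gives 59t ≡ 17 (mod 29), and since 1⁻¹ ≡ 1 (mod 29), t ≡ 17. Hence k ≡ 37 + 59·17 = 1040 (mod 1711).
From k ≡ 1040 (mod 1711) write k = 1040 + 1711t. Substituting into k ≡ 10 (mod 13) gives 1711t ≡ 10 (mod 13), and since 8⁻¹ ≡ 5 (mod 13), t ≡ 11. Hence k ≡ 1040 + 1711·11 = 19861 (mod 22243).
From k ≡ 19861 (mod 22243) write k = 19861 + 22243t. Substituting into k ≡ 10 (mod 23) gives 22243t ≡ 21 (mod 23), and since 2⁻¹ ≡ 12 (mod 23), t ≡ 22. Hence k ≡ 19861 + 22243·22 = 509207 (mod 511589).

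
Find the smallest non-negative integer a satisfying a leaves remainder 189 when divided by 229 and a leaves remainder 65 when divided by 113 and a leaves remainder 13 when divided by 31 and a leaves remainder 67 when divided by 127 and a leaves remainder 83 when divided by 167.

4837480232

Combine the congruences pairwise.
From a ≡ 189 (mod 229) write a = 189 + 229t. Substituting into a ≡ 65 (mod 113) gives 229t ≡ 102 (mod 113), and since 3⁻¹ ≡ 38 (mod 113), t ≡ 34. Hence a ≡ 189 + 229·34 = 7975 (mod 25877).
From a ≡ 7975 (mod 25877) write a = 7975 + 25877t. Substituting into a ≡ 13 (mod 31) gives 25877t ≡ 5 (mod 31), and since 23⁻¹ ≡ 27 (mod 31), t ≡ 11. Hence a ≡ 7975 + 25877·11 = 292622 (mod 802187).
From a ≡ 292622 (mod 802187) write a = 292622 + 802187t. Substituting into a ≡ 67 (mod 127) gives 802187t ≡ 53 (mod 127), and since 55⁻¹ ≡ 97 (mod 127), t ≡ 61. Hence a ≡ 292622 + 802187·61 = 49226029 (mod 101877749).
From a ≡ 49226029 (mod 101877749) write a = 49226029 + 101877749t. Substituting into a ≡ 83 (mod 167) gives 101877749t ≡ 143 (mod 167), and since 67⁻¹ ≡ 5 (mod 167), t ≡ 47. Hence a ≡ 49226029 + 101877749·47 = 4837480232 (mod 17013584083).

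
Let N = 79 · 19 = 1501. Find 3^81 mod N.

1291

Mod 79: 3 ≡ 3; by Fermat, exponent reduces to 81 mod 78 = 3; 3^3 ≡ 27 (mod 79).
Mod 19: 3 ≡ 3; by Fermat, exponent reduces to 81 mod 18 = 9; 3^9 ≡ 18 (mod 19).
Combine by CRT: x ≡ 27 (mod 79), x ≡ 18 (mod 19) ⇒ x ≡ 1291 (mod 1501).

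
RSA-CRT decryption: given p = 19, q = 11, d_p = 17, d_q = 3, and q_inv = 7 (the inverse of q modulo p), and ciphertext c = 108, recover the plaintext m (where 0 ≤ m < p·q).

3

m₁ = c^(d_p) mod p: c ≡ 13 (mod 19), and 13^17 mod 19 = 3.
m₂ = c^(d_q) mod q: c ≡ 9 (mod 11), and 9^3 mod 11 = 3.
h = q_inv·(m₁ − m₂) mod p = 7·(3 − 3) mod 19 = 0.
m = m₂ + h·q = 3 + 0·11 = 3.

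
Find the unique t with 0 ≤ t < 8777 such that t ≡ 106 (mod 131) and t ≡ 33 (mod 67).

368

From t ≡ 106 (mod 131) write t = 106 + 131s. Substituting into t ≡ 33 (mod 67) gives 131s ≡ 61 (mod 67), and since 64⁻¹ ≡ 22 (mod 67), s ≡ 2. Hence t ≡ 106 + 131·2 = 368 (mod 8777).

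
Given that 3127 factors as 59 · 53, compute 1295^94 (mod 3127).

Mod 59: 1295 ≡ 56; by Fermat, exponent reduces to 94 mod 58 = 36; 56^36 ≡ 4 (mod 59).
Mod 53: 1295 ≡ 23; by Fermat, exponent reduces to 94 mod 52 = 42; 23^42 ≡ 52 (mod 53).
Combine by CRT: x ≡ 4 (mod 59), x ≡ 52 (mod 53) ⇒ x ≡ 476 (mod 3127).

476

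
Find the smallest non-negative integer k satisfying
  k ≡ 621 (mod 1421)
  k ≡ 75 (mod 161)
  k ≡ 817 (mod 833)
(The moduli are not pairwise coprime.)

371502

Combine the congruences pairwise.
gcd(1421, 161) = 7 and 7 | (75 − 621), so the pair is consistent; merging gives k ≡ 11989 (mod 32683), where 32683 = lcm(1421, 161).
gcd(32683, 833) = 49 and 49 | (817 − 11989), so the pair is consistent; merging gives k ≡ 371502 (mod 555611), where 555611 = lcm(32683, 833).
The solution is unique modulo lcm(1421, 161, 833) = 555611.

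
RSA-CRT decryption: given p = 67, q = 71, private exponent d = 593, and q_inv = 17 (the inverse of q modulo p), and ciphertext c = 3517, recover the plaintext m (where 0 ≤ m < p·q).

3482

d_p = d mod (p−1) = 593 mod 66 = 65; d_q = d mod (q−1) = 33.
m₁ = c^(d_p) mod p: c ≡ 33 (mod 67), and 33^65 mod 67 = 65.
m₂ = c^(d_q) mod q: c ≡ 38 (mod 71), and 38^33 mod 71 = 3.
h = q_inv·(m₁ − m₂) mod p = 17·(65 − 3) mod 67 = 49.
m = m₂ + h·q = 3 + 49·71 = 3482.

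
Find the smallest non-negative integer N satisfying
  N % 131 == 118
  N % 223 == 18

From N ≡ 118 (mod 131) write N = 118 + 131t. Substituting into N ≡ 18 (mod 223) gives 131t ≡ 123 (mod 223), and since 131⁻¹ ≡ 143 (mod 223), t ≡ 195. Hence N ≡ 118 + 131·195 = 25663 (mod 29213).

25663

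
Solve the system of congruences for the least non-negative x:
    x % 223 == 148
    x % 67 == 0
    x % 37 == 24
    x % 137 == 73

The moduli are pairwise coprime; N = 223·67·37·137 = 75735929.
N/223 = 339623; 339623 ≡ 217 (mod 223); 217·37 ≡ 1, so inverse 37.
N/67 = 1130387; 1130387 ≡ 30 (mod 67); 30·38 ≡ 1, so inverse 38.
N/37 = 2046917; 2046917 ≡ 3 (mod 37); 3·25 ≡ 1, so inverse 25.
N/137 = 552817; 552817 ≡ 22 (mod 137); 22·81 ≡ 1, so inverse 81.
x ≡ 148·339623·37 + 0·1130387·38 + 24·2046917·25 + 73·552817·81 = 6356732669.
6356732669 mod 75735929 = 70650562.

70650562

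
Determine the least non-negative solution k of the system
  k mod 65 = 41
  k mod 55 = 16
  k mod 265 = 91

18111

gcd(65, 55) = 5 and 5 | (16 − 41), so the pair is consistent; merging gives k ≡ 236 (mod 715), where 715 = lcm(65, 55).
gcd(715, 265) = 5 and 5 | (91 − 236), so the pair is consistent; merging gives k ≡ 18111 (mod 37895), where 37895 = lcm(715, 265).
The solution is unique modulo lcm(65, 55, 265) = 37895.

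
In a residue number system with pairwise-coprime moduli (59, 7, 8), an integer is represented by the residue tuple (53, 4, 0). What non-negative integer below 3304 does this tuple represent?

From x ≡ 53 (mod 59) write x = 53 + 59t. Substituting into x ≡ 4 (mod 7) gives 59t ≡ 0 (mod 7), and since 3⁻¹ ≡ 5 (mod 7), t ≡ 0. Hence x ≡ 53 + 59·0 = 53 (mod 413).
From x ≡ 53 (mod 413) write x = 53 + 413t. Substituting into x ≡ 0 (mod 8) gives 413t ≡ 3 (mod 8), and since 5⁻¹ ≡ 5 (mod 8), t ≡ 7. Hence x ≡ 53 + 413·7 = 2944 (mod 3304).

2944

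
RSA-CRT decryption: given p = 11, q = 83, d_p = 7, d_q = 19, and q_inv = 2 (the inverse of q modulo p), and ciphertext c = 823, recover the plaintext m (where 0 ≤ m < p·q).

103

m₁ = c^(d_p) mod p: c ≡ 9 (mod 11), and 9^7 mod 11 = 4.
m₂ = c^(d_q) mod q: c ≡ 76 (mod 83), and 76^19 mod 83 = 20.
h = q_inv·(m₁ − m₂) mod p = 2·(4 − 20) mod 11 = 1.
m = m₂ + h·q = 20 + 1·83 = 103.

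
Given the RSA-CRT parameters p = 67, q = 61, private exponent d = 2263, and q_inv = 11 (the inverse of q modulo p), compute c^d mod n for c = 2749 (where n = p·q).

80

d_p = d mod (p−1) = 2263 mod 66 = 19; d_q = d mod (q−1) = 43.
m₁ = c^(d_p) mod p: c ≡ 2 (mod 67), and 2^19 mod 67 = 13.
m₂ = c^(d_q) mod q: c ≡ 4 (mod 61), and 4^43 mod 61 = 19.
h = q_inv·(m₁ − m₂) mod p = 11·(13 − 19) mod 67 = 1.
m = m₂ + h·q = 19 + 1·61 = 80.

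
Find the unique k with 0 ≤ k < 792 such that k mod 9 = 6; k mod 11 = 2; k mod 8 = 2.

From k ≡ 6 (mod 9) write k = 6 + 9t. Substituting into k ≡ 2 (mod 11) gives 9t ≡ 7 (mod 11), and since 9⁻¹ ≡ 5 (mod 11), t ≡ 2. Hence k ≡ 6 + 9·2 = 24 (mod 99).
From k ≡ 24 (mod 99) write k = 24 + 99t. Substituting into k ≡ 2 (mod 8) gives 99t ≡ 2 (mod 8), and since 3⁻¹ ≡ 3 (mod 8), t ≡ 6. Hence k ≡ 24 + 99·6 = 618 (mod 792).

618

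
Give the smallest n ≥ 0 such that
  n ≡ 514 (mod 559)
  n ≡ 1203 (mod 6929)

Combine the congruences pairwise.
gcd(559, 6929) = 13 and 13 | (1203 − 514), so the pair is consistent; merging gives n ≡ 49706 (mod 297947), where 297947 = lcm(559, 6929).
The solution is unique modulo lcm(559, 6929) = 297947.

49706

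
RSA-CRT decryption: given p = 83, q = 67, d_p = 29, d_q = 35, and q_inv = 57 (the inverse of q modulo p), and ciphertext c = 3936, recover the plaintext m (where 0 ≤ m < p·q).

1989

m₁ = c^(d_p) mod p: c ≡ 35 (mod 83), and 35^29 mod 83 = 80.
m₂ = c^(d_q) mod q: c ≡ 50 (mod 67), and 50^35 mod 67 = 46.
h = q_inv·(m₁ − m₂) mod p = 57·(80 − 46) mod 83 = 29.
m = m₂ + h·q = 46 + 29·67 = 1989.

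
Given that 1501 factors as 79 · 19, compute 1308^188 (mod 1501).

1336

Mod 79: 1308 ≡ 44; by Fermat, exponent reduces to 188 mod 78 = 32; 44^32 ≡ 72 (mod 79).
Mod 19: 1308 ≡ 16; by Fermat, exponent reduces to 188 mod 18 = 8; 16^8 ≡ 6 (mod 19).
Combine by CRT: x ≡ 72 (mod 79), x ≡ 6 (mod 19) ⇒ x ≡ 1336 (mod 1501).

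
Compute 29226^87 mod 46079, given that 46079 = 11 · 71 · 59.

1594

Mod 11: 29226 ≡ 10; by Fermat, exponent reduces to 87 mod 10 = 7; 10^7 ≡ 10 (mod 11).
Mod 71: 29226 ≡ 45; by Fermat, exponent reduces to 87 mod 70 = 17; 45^17 ≡ 32 (mod 71).
Mod 59: 29226 ≡ 21; by Fermat, exponent reduces to 87 mod 58 = 29; 21^29 ≡ 1 (mod 59).
Combine by CRT: x ≡ 10 (mod 11), x ≡ 32 (mod 71), x ≡ 1 (mod 59) ⇒ x ≡ 1594 (mod 46079).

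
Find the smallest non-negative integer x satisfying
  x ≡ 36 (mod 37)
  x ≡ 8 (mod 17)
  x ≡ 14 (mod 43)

3884

From x ≡ 36 (mod 37) write x = 36 + 37t. Substituting into x ≡ 8 (mod 17) gives 37t ≡ 6 (mod 17), and since 3⁻¹ ≡ 6 (mod 17), t ≡ 2. Hence x ≡ 36 + 37·2 = 110 (mod 629).
From x ≡ 110 (mod 629) write x = 110 + 629t. Substituting into x ≡ 14 (mod 43) gives 629t ≡ 33 (mod 43), and since 27⁻¹ ≡ 8 (mod 43), t ≡ 6. Hence x ≡ 110 + 629·6 = 3884 (mod 27047).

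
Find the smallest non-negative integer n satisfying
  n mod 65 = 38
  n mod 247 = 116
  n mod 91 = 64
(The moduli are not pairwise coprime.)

gcd(65, 247) = 13 and 13 | (116 − 38), so the pair is consistent; merging gives n ≡ 363 (mod 1235), where 1235 = lcm(65, 247).
gcd(1235, 91) = 13 and 13 | (64 − 363), so the pair is consistent; merging gives n ≡ 4068 (mod 8645), where 8645 = lcm(1235, 91).
The solution is unique modulo lcm(65, 247, 91) = 8645.

4068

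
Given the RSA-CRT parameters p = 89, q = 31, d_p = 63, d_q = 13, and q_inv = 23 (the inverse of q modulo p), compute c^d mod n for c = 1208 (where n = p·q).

m₁ = c^(d_p) mod p: c ≡ 51 (mod 89), and 51^63 mod 89 = 3.
m₂ = c^(d_q) mod q: c ≡ 30 (mod 31), and 30^13 mod 31 = 30.
h = q_inv·(m₁ − m₂) mod p = 23·(3 − 30) mod 89 = 2.
m = m₂ + h·q = 30 + 2·31 = 92.

92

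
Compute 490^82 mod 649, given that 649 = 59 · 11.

Mod 59: 490 ≡ 18; by Fermat, exponent reduces to 82 mod 58 = 24; 18^24 ≡ 26 (mod 59).
Mod 11: 490 ≡ 6; by Fermat, exponent reduces to 82 mod 10 = 2; 6^2 ≡ 3 (mod 11).
Combine by CRT: x ≡ 26 (mod 59), x ≡ 3 (mod 11) ⇒ x ≡ 498 (mod 649).

498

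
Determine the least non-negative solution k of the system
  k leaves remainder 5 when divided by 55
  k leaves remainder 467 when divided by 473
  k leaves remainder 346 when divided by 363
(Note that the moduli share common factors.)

Combine the congruences pairwise.
gcd(55, 473) = 11 and 11 | (467 − 5), so the pair is consistent; merging gives k ≡ 940 (mod 2365), where 2365 = lcm(55, 473).
gcd(2365, 363) = 11 and 11 | (346 − 940), so the pair is consistent; merging gives k ≡ 57700 (mod 78045), where 78045 = lcm(2365, 363).
The solution is unique modulo lcm(55, 473, 363) = 78045.

57700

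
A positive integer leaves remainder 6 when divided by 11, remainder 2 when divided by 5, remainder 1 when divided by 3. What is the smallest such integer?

From k ≡ 6 (mod 11) write k = 6 + 11t. Substituting into k ≡ 2 (mod 5) gives 11t ≡ 1 (mod 5), and since 1⁻¹ ≡ 1 (mod 5), t ≡ 1. Hence k ≡ 6 + 11·1 = 17 (mod 55).
From k ≡ 17 (mod 55) write k = 17 + 55t. Substituting into k ≡ 1 (mod 3) gives 55t ≡ 2 (mod 3), and since 1⁻¹ ≡ 1 (mod 3), t ≡ 2. Hence k ≡ 17 + 55·2 = 127 (mod 165).

127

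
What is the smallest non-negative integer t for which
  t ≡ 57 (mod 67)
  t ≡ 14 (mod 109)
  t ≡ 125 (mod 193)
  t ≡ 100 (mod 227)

From t ≡ 57 (mod 67) write t = 57 + 67s. Substituting into t ≡ 14 (mod 109) gives 67s ≡ 66 (mod 109), and since 67⁻¹ ≡ 96 (mod 109), s ≡ 14. Hence t ≡ 57 + 67·14 = 995 (mod 7303).
From t ≡ 995 (mod 7303) write t = 995 + 7303s. Substituting into t ≡ 125 (mod 193) gives 7303s ≡ 95 (mod 193), and since 162⁻¹ ≡ 56 (mod 193), s ≡ 109. Hence t ≡ 995 + 7303·109 = 797022 (mod 1409479).
From t ≡ 797022 (mod 1409479) write t = 797022 + 1409479s. Substituting into t ≡ 100 (mod 227) gives 1409479s ≡ 75 (mod 227), and since 36⁻¹ ≡ 82 (mod 227), s ≡ 21. Hence t ≡ 797022 + 1409479·21 = 30396081 (mod 319951733).

30396081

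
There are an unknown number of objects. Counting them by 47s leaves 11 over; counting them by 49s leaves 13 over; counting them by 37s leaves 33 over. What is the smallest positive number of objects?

From N ≡ 11 (mod 47) write N = 11 + 47t. Substituting into N ≡ 13 (mod 49) gives 47t ≡ 2 (mod 49), and since 47⁻¹ ≡ 24 (mod 49), t ≡ 48. Hence N ≡ 11 + 47·48 = 2267 (mod 2303).
From N ≡ 2267 (mod 2303) write N = 2267 + 2303t. Substituting into N ≡ 33 (mod 37) gives 2303t ≡ 23 (mod 37), and since 9⁻¹ ≡ 33 (mod 37), t ≡ 19. Hence N ≡ 2267 + 2303·19 = 46024 (mod 85211).

46024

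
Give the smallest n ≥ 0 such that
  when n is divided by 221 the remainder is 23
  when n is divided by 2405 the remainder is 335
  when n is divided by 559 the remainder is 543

gcd(221, 2405) = 13 and 13 | (335 − 23), so the pair is consistent; merging gives n ≡ 29195 (mod 40885), where 40885 = lcm(221, 2405).
gcd(40885, 559) = 13 and 13 | (543 − 29195), so the pair is consistent; merging gives n ≡ 1419285 (mod 1758055), where 1758055 = lcm(40885, 559).
The solution is unique modulo lcm(221, 2405, 559) = 1758055.

1419285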